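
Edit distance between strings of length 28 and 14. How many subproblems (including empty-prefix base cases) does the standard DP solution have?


The table includes base cases (empty prefixes).
Rows: (m+1) = 29
Columns: (n+1) = 15
Total = 29 * 15 = 435


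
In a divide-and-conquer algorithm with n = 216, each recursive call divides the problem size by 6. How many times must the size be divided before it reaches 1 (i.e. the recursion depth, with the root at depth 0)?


Number of divisions = log_6(216)
Sizes: 216 -> 36 -> 6 -> 1 (3 divisions)
Recursion depth = 3


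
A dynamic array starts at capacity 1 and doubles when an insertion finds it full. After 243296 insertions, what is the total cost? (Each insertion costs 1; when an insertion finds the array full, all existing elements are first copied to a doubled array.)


Insertion cost: 243296 (one per element)
Resizes occur just before inserting elements 2, 3, 5, 9, ...
Elements copied at each resize: 1 + 2 + 4 + 8 + 16 + 32 + 64 + 128 + 256 + 512 + 1024 + 2048 + 4096 + 8192 + 16384 + 32768 + 65536 + 131072
Sum of copies = 262143 (geometric series: 2^k - 1)
Total = 243296 + 262143 = 505439


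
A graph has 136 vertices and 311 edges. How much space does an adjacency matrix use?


Adjacency matrix: V x V grid of entries
Space = V^2 = 136^2 = 136 * 136 = 18496


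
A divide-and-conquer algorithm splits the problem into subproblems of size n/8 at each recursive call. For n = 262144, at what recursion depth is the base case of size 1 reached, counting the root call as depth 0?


At each depth, the problem size is divided by 8:
  Depth 0: problem size = 262144
  Depth 1: problem size = 32768
  Depth 2: problem size = 4096
  Depth 3: problem size = 512
  Depth 4: problem size = 64
  Depth 5: problem size = 8
  Depth 6: problem size = 1 (base case)
The base case is reached at depth log_8(262144) = 6 (the tree has 7 levels counting depth 0, but the depth asked for is 6).
Recursion depth = 6


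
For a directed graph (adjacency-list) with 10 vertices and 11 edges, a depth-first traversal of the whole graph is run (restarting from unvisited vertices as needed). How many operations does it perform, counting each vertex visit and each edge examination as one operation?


A full DFS traversal visits each vertex once and examines each edge once.
V = 10
E = 11
Sum = 10 + 11 = 21


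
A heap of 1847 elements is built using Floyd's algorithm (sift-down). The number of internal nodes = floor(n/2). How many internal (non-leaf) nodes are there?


Leaf nodes occupy roughly half the array.
Sift-down is called for each internal node, starting from the last one.
Internal nodes = floor(n/2) = floor(1847/2) = 923


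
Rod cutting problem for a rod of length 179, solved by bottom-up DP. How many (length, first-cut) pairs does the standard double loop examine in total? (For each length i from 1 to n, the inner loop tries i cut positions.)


For each subproblem length i = 1..179, the inner loop considers i possible first cuts.
Total = 1 + 2 + ... + 179
= 179*(179+1)/2
= 179*180/2 = 16110


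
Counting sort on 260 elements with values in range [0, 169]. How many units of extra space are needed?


Output array size: 260 (to store sorted result)
Count array size: 170 (one slot per possible value, range 0 to 169)
Total extra space = 260 + 170 = 430


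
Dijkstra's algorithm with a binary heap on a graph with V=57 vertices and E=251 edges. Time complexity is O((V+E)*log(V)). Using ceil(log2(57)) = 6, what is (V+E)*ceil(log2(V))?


Dijkstra with a binary heap: each vertex is extracted once, each edge may relax once.
Each heap operation costs O(log V).
V + E = 57 + 251 = 308
ceil(log2(57)) = 6 (since 2^5 = 32 < 57 <= 64 = 2^6)
Total heap work = (V+E) * ceil(log2(V)) = 308 * 6 = 1848


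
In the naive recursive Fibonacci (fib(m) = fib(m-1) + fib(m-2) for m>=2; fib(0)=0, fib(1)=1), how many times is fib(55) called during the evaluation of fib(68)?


Let N(m) = number of times fib(m) is called while evaluating fib(68).
N(68) = 1 (the initial call).
N(67) = 1 (only fib(68) calls it).
For 1 <= m <= 66: fib(m) is called by fib(m+1) and fib(m+2), so
  N(m) = N(m+1) + N(m+2).
fib(0) is called only by fib(2), so N(0) = N(2).
Walk down from m=68:
  N(68)=1, N(67)=1, N(66)=2, N(65)=3, N(64)=5, N(63)=8, N(62)=13, N(61)=21, N(60)=34, N(59)=55, N(58)=89, N(57)=144, N(56)=233, N(55)=377
N(55) = 377


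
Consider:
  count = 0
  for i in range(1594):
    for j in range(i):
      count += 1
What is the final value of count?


For each i, the inner loop runs i times:
  i=0: inner runs 0 times
  i=1: inner runs 1 time
  i=2: inner runs 2 times
  i=3: inner runs 3 times
  i=4: inner runs 4 times
  i=5: inner runs 5 times
  i=6: inner runs 6 times
  i=7: inner runs 7 times
  ...
Total = 0 + 1 + 2 + ... + 1593 = 1594*(1594-1)/2 = 1269621


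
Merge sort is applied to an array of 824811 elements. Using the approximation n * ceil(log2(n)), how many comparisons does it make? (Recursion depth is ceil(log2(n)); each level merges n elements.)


Merge sort divides the array into halves recursively.
Number of levels = ceil(log2(824811)) = 20
At each level, approximately n = 824811 comparisons are needed for merging.
Total comparisons ~ n * ceil(log2(n)) = 824811 * 20 = 16496220


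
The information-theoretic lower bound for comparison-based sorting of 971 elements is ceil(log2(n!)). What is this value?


A binary decision tree of height h has at most 2^h leaves and needs at least n! of them, so h >= ceil(log2(n!)).
971! is far too large to multiply out, so use Stirling's series:
  ln(n!) ~ n ln n - n + (1/2) ln(2 pi n) + 1/(12n)  (error below 1/(360 n^3), negligible here)
  ln(971) = 6.8783265
  n ln n = 971 * 6.8783265 = 6678.8550
  (1/2) ln(2 pi * 971) = (1/2) ln(6100.9729) = 4.3581
  1/(12*971) = 0.0001
  ln(971!) ~ 6678.8550 - 971 + 4.3581 + 0.0001 = 5712.2132
Convert to base 2: log2(971!) = 5712.2132 / ln 2 = 5712.2132 / 0.69314718 = 8240.9817
ceil(8240.9817) = 8241


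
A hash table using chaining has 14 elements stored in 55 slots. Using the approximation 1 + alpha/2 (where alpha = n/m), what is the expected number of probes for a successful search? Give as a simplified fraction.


Load factor alpha = n/m = 14/55
Expected probes = 1 + alpha/2 = 1 + 14/(2*55)
= 1 + 14/110
= 110/110 + 14/110
= 124/110
Simplify: 62/55


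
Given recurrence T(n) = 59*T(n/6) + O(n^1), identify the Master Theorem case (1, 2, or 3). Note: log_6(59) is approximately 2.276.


Master Theorem parameters: a=59, b=6, c=1
log_b(a) = 2.276
Compare b^c with a: 6^1 = 6 < 59, so c < log_b(a).
Comparing c=1 vs log_b(a)=2.276:
1 < 2.276 => Case 1
Result: T(n) = O(n^(log_6 59)) ~ O(n^2.276)
Master Theorem case = 1


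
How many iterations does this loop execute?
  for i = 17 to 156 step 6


The loop variable i takes values starting at 17 and increments by 6 each iteration.
Sequence: i = 17, 23, 29, 35, 41, 47, 53, 59, 65, ...
The upper bound 156 is inclusive, so the count is floor((last - first) / step) + 1:
floor((156 - 17) / 6) + 1 = floor(139/6) + 1 = 23 + 1 = 24


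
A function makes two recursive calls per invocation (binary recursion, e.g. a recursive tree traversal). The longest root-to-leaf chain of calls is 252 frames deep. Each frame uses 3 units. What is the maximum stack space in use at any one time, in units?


Binary recursion: the two calls run one after the other, so only one root-to-leaf chain of frames is on the stack at a time.
Maximum depth (longest chain) = 252 frames
Each frame = 3 units
Max stack space = 252 * 3 = 756


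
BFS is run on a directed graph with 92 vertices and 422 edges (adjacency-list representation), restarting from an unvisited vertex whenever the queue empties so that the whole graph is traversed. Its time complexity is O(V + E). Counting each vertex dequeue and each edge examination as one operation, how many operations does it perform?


A full BFS traversal dequeues each vertex exactly once and examines each directed edge exactly once.
V = 92 (vertex processing cost)
E = 422 (edge examination cost)
Total operations proportional to V + E = 92 + 422 = 514


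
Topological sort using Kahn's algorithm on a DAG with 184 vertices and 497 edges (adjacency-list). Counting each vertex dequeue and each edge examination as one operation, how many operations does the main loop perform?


Kahn's algorithm:
  1. Compute in-degrees: O(V + E)
  2. Process queue: each vertex dequeued once (O(V))
     each edge examined once (O(E))
Total = V + E = 184 + 497 = 681


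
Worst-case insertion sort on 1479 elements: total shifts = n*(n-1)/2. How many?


Sum of shifts = 1 + 2 + 3 + ... + 1478
= 1479 * 1478 / 2
= 2185962 / 2
= 1092981


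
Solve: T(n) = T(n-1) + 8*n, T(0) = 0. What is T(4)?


Expanding the recurrence:
T(4) = T(3) + 8*4
       = T(2) + 8*3 + 8*4
       ...
       = T(0) + 8*(1 + 2 + ... + 4)
       = 0 + 8 * 4*5/2
       = 0 + 8 * 10
       = 0 + 80 = 80


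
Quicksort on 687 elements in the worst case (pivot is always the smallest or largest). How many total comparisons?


In the worst case, each partition step picks the worst pivot:
  Partition 1: 686 comparisons (n-1 elements to compare)
  Partition 2: 685 comparisons
  Partition 3: 684 comparisons
  Partition 4: 683 comparisons
  Partition 5: 682 comparisons
  ...
  Last partition: 0 comparisons
Total = (n-1) + (n-2) + ... + 1 + 0 = n*(n-1)/2
= 687*686/2 = 235641


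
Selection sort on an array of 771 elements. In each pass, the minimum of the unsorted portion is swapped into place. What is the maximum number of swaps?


Selection sort performs one swap per pass:
  Pass 1: find min in positions 0 to 770, swap with position 0
  Pass 2: find min in positions 1 to 770, swap with position 1
  Pass 3: find min in positions 2 to 770, swap with position 2
  Pass 4: find min in positions 3 to 770, swap with position 3
  Pass 5: find min in positions 4 to 770, swap with position 4
  ... (765 more passes)
Total passes (and swaps) = n - 1 = 771 - 1 = 770


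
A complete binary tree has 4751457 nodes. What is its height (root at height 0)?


In a complete binary tree, level k holds nodes 2^k .. 2^(k+1)-1 (1-indexed).
Height = floor(log2(n)) = floor(log2(4751457)) = 22
Check: 2^22 = 4194304 <= 4751457 < 8388608 = 2^23


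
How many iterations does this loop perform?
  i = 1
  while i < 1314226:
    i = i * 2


The loop variable doubles each iteration:
i = 1 -> 2 -> 4 -> 8 -> 16 -> 32 -> 64 -> 128 -> 256 -> 512 -> 1024 -> 2048 -> 4096 -> 8192 -> 16384 -> 32768 -> 65536 -> 131072 -> 262144 -> 524288 -> 1048576 -> 2097152 (stop, 2097152 >= 1314226)
Number of doublings = ceil(log2(1314226)) = 21


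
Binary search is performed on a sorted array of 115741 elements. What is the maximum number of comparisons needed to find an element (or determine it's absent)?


Binary search halves the search space each comparison:
  Step 1: search space = 115741 -> 57870
  Step 2: search space = 57870 -> 28935
  Step 3: search space = 28935 -> 14467
  Step 4: search space = 14467 -> 7233
  Step 5: search space = 7233 -> 3616
  Step 6: search space = 3616 -> 1808
  Step 7: search space = 1808 -> 904
  Step 8: search space = 904 -> 452
  Step 9: search space = 452 -> 226
  Step 10: search space = 226 -> 113
  Step 11: search space = 113 -> 56
  Step 12: search space = 56 -> 28
  Step 13: search space = 28 -> 14
  Step 14: search space = 14 -> 7
  Step 15: search space = 7 -> 3
  Step 16: search space = 3 -> 1
  Step 17: search space = 1 (final check)
Maximum comparisons = floor(log2(115741)) + 1 = 16 + 1 = 17


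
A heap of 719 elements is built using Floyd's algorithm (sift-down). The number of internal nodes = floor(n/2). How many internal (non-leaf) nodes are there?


Leaf nodes occupy roughly half the array.
Sift-down is called for each internal node, starting from the last one.
Internal nodes = floor(n/2) = floor(719/2) = 359


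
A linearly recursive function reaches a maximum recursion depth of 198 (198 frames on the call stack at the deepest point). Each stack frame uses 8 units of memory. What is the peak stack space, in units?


Maximum recursion depth = 198 frames
Memory per frame = 8 units
Total stack space = depth * frame_size
= 198 * 8 = 1584


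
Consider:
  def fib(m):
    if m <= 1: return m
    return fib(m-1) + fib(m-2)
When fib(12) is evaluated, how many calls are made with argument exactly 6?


Let N(m) = number of times fib(m) is called while evaluating fib(12).
N(12) = 1 (the initial call).
N(11) = 1 (only fib(12) calls it).
For 1 <= m <= 10: fib(m) is called by fib(m+1) and fib(m+2), so
  N(m) = N(m+1) + N(m+2).
fib(0) is called only by fib(2), so N(0) = N(2).
Walk down from m=12:
  N(12)=1, N(11)=1, N(10)=2, N(9)=3, N(8)=5, N(7)=8, N(6)=13
N(6) = 13


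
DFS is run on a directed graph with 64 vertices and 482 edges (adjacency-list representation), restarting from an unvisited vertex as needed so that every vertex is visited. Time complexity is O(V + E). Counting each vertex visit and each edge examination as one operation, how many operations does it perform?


A full DFS traversal processes each vertex exactly once (push/pop on stack).
Each directed edge is examined once.
V = 64, E = 482
V + E = 546


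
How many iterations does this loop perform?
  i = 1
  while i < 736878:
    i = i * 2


The loop variable doubles each iteration:
i = 1 -> 2 -> 4 -> 8 -> 16 -> 32 -> 64 -> 128 -> 256 -> 512 -> 1024 -> 2048 -> 4096 -> 8192 -> 16384 -> 32768 -> 65536 -> 131072 -> 262144 -> 524288 -> 1048576 (stop, 1048576 >= 736878)
Number of doublings = ceil(log2(736878)) = 20


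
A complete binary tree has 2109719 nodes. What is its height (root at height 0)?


In a complete binary tree, level k holds nodes 2^k .. 2^(k+1)-1 (1-indexed).
Height = floor(log2(n)) = floor(log2(2109719)) = 21
Check: 2^21 = 2097152 <= 2109719 < 4194304 = 2^22


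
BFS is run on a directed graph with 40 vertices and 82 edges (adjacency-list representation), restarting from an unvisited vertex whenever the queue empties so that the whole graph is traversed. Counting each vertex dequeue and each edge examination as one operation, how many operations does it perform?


A full BFS traversal dequeues each vertex exactly once and examines each directed edge exactly once.
V = 40 (vertex processing cost)
E = 82 (edge examination cost)
Total operations proportional to V + E = 40 + 82 = 122


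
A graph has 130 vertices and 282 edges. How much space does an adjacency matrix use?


Adjacency matrix: V x V grid of entries
Space = V^2 = 130^2 = 130 * 130 = 16900


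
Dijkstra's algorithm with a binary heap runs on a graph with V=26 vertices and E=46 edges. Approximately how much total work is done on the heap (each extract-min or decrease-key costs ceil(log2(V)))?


Dijkstra with a binary heap: each vertex is extracted once, each edge may relax once.
Each heap operation costs O(log V).
V + E = 26 + 46 = 72
ceil(log2(26)) = 5 (since 2^4 = 16 < 26 <= 32 = 2^5)
Total heap work = (V+E) * ceil(log2(V)) = 72 * 5 = 360


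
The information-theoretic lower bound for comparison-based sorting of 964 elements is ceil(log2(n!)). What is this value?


A binary decision tree of height h has at most 2^h leaves and needs at least n! of them, so h >= ceil(log2(n!)).
964! is far too large to multiply out, so use Stirling's series:
  ln(n!) ~ n ln n - n + (1/2) ln(2 pi n) + 1/(12n)  (error below 1/(360 n^3), negligible here)
  ln(964) = 6.8710913
  n ln n = 964 * 6.8710913 = 6623.7320
  (1/2) ln(2 pi * 964) = (1/2) ln(6056.9906) = 4.3545
  1/(12*964) = 0.0001
  ln(964!) ~ 6623.7320 - 964 + 4.3545 + 0.0001 = 5664.0866
Convert to base 2: log2(964!) = 5664.0866 / ln 2 = 5664.0866 / 0.69314718 = 8171.5497
ceil(8171.5497) = 8172


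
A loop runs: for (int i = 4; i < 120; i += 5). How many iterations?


Loop starts at i = 4, increments by 5, stops when i >= 120.
Number of iterations = ceil((120 - 4) / 5)
= ceil(116 / 5)
= 24


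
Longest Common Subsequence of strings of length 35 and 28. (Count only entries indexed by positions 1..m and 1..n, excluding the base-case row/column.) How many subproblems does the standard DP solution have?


DP table indexed by positions in both strings.
First string: 35 positions
Second string: 28 positions
Total = 35 * 28 = 980


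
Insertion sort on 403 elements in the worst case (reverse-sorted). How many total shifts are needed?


In the worst case (reverse-sorted), each element shifts past all previous:
  Element 1: 1 shifts
  Element 2: 2 shifts
  Element 3: 3 shifts
  Element 4: 4 shifts
  Element 5: 5 shifts
  ...
  Element 402: 402 shifts
Total = 1 + 2 + ... + 402
= 403*(403-1)/2 = 81003


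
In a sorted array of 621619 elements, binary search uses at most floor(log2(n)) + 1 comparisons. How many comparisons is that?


Halving sequence: 621619 -> 310809 -> 155404 -> 77702 -> 38851 -> 19425 -> 9712 -> 4856 -> 2428 -> 1214 -> 607 -> 303 -> 151 -> 75 -> 37 -> 18 -> 9 -> 4 -> 2 -> 1
Number of halvings = 19
Max comparisons = 19 + 1 = 20


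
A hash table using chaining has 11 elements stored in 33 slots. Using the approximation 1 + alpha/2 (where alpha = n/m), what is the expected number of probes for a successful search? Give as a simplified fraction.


Load factor alpha = n/m = 11/33
Expected probes = 1 + alpha/2 = 1 + 11/(2*33)
= 1 + 11/66
= 66/66 + 11/66
= 77/66
Simplify: 7/6


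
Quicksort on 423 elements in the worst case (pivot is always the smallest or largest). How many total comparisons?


In the worst case, each partition step picks the worst pivot:
  Partition 1: 422 comparisons (n-1 elements to compare)
  Partition 2: 421 comparisons
  Partition 3: 420 comparisons
  Partition 4: 419 comparisons
  Partition 5: 418 comparisons
  ...
  Last partition: 0 comparisons
Total = (n-1) + (n-2) + ... + 1 + 0 = n*(n-1)/2
= 423*422/2 = 89253


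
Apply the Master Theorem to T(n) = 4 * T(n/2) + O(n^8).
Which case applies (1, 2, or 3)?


The Master Theorem: T(n) = a*T(n/b) + O(n^c)
  a = 4, b = 2, c = 8
log_b(a) = log_2(4) = 2
Compare b^c with a: 2^8 = 256 > 4, so c > log_b(a).
Since c > log_b(a), Case 3 applies.
T(n) = O(n^8)
Master Theorem case = 3


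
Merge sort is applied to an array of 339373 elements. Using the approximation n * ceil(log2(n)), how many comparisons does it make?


Merge sort divides the array into halves recursively.
Number of levels = ceil(log2(339373)) = 19
At each level, approximately n = 339373 comparisons are needed for merging.
Total comparisons ~ n * ceil(log2(n)) = 339373 * 19 = 6448087


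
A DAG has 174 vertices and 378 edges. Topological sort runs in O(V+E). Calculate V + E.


V = 174 (vertex processing)
E = 378 (edge processing)
V + E = 174 + 378 = 552


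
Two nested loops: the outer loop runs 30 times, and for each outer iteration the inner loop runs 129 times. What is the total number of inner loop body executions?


Outer loop: 30 iterations
Inner loop: 129 iterations per outer iteration
Total = 30 * 129 = 3870


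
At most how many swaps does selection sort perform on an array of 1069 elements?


Each of the 1068 passes places one element in its final position.
Pass 1: swap minimum into position 0
Pass 2: swap minimum of remaining into position 1
...
Pass 1068: last two elements, one swap
Maximum swaps = 1069 - 1 = 1068


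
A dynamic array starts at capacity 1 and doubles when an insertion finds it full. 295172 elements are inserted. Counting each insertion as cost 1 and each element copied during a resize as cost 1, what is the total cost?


n = 295172
Insertion costs: 295172
Resizes copy 1, 2, 4, ... up to the largest power of 2 that is <= n-1 = 295171, i.e. 262144.
Copy costs = 1 + 2 + 4 + 8 + 16 + 32 + 64 + 128 + 256 + 512 + 1024 + 2048 + 4096 + 8192 + 16384 + 32768 + 65536 + 131072 + 262144 = 524287
Total = 295172 + 524287 = 819459


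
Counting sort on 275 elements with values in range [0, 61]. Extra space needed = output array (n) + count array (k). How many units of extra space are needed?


Output array size: 275 (to store sorted result)
Count array size: 62 (one slot per possible value, range 0 to 61)
Total extra space = 275 + 62 = 337


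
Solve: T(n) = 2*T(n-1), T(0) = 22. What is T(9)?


Unrolling:
T(9) = 2*T(8) = 2^2*T(7) = ... = 2^9*T(0)
= 2^9 * 22
= 512 * 22 = 11264


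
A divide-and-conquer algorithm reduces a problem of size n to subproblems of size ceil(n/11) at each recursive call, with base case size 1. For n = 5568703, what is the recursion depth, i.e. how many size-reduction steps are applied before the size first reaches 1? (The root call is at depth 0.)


Each step divides the size by 11 (rounding up); after k steps the size is ceil(n/11^k), which equals 1 exactly when 11^k >= n.
So the depth is the smallest k with 11^k >= 5568703, i.e. ceil(log_11(5568703)).
11^6 = 1771561 < 5568703 <= 19487171 = 11^7
Recursion depth = 7


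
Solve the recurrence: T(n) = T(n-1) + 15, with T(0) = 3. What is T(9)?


Unrolling the recurrence:
T(9) = T(8) + 15
       = T(7) + 15 + 15
       = T(6) + 15*3
       ...
       = T(0) + 15*9
       = 3 + 135 = 138


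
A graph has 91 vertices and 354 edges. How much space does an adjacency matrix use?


Adjacency matrix: V x V grid of entries
Space = V^2 = 91^2 = 91 * 91 = 8281


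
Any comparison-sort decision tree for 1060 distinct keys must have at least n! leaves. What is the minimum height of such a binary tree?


A binary decision tree of height h has at most 2^h leaves and needs at least n! of them, so h >= ceil(log2(n!)).
1060! is far too large to multiply out, so use Stirling's series:
  ln(n!) ~ n ln n - n + (1/2) ln(2 pi n) + 1/(12n)  (error below 1/(360 n^3), negligible here)
  ln(1060) = 6.9660242
  n ln n = 1060 * 6.9660242 = 7383.9857
  (1/2) ln(2 pi * 1060) = (1/2) ln(6660.1764) = 4.4020
  1/(12*1060) = 0.0001
  ln(1060!) ~ 7383.9857 - 1060 + 4.4020 + 0.0001 = 6328.3878
Convert to base 2: log2(1060!) = 6328.3878 / ln 2 = 6328.3878 / 0.69314718 = 9129.9337
ceil(9129.9337) = 9130


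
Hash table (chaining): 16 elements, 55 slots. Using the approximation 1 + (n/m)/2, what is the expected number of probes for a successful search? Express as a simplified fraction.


Computing expected probes:
alpha = 16/55
= 1 + alpha/2
= 1 + 16/(2*55)
= (2*55 + 16) / (2*55)
= 126/110 = 63/55


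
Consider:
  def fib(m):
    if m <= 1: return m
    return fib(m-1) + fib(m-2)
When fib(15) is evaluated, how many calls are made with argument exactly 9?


Let N(m) = number of times fib(m) is called while evaluating fib(15).
N(15) = 1 (the initial call).
N(14) = 1 (only fib(15) calls it).
For 1 <= m <= 13: fib(m) is called by fib(m+1) and fib(m+2), so
  N(m) = N(m+1) + N(m+2).
fib(0) is called only by fib(2), so N(0) = N(2).
Walk down from m=15:
  N(15)=1, N(14)=1, N(13)=2, N(12)=3, N(11)=5, N(10)=8, N(9)=13
N(9) = 13


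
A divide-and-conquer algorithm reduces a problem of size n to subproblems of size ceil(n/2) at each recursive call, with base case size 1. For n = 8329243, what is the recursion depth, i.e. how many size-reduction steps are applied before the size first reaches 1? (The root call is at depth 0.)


Each step divides the size by 2 (rounding up); after k steps the size is ceil(n/2^k), which equals 1 exactly when 2^k >= n.
So the depth is the smallest k with 2^k >= 8329243, i.e. ceil(log_2(8329243)).
2^22 = 4194304 < 8329243 <= 8388608 = 2^23
Recursion depth = 23


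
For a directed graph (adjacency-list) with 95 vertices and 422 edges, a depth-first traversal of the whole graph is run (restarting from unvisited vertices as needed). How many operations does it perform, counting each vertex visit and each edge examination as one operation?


A full DFS traversal visits each vertex once and examines each edge once.
V = 95
E = 422
Sum = 95 + 422 = 517


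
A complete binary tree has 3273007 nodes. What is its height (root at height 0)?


In a complete binary tree, level k holds nodes 2^k .. 2^(k+1)-1 (1-indexed).
Height = floor(log2(n)) = floor(log2(3273007)) = 21
Check: 2^21 = 2097152 <= 3273007 < 4194304 = 2^22


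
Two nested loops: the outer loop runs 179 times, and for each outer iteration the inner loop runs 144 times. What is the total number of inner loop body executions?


Outer loop: 179 iterations
Inner loop: 144 iterations per outer iteration
Total = 179 * 144 = 25776


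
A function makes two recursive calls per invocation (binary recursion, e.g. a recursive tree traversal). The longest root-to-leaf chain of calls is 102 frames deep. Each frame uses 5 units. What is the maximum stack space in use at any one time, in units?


Binary recursion: the two calls run one after the other, so only one root-to-leaf chain of frames is on the stack at a time.
Maximum depth (longest chain) = 102 frames
Each frame = 5 units
Max stack space = 102 * 5 = 510


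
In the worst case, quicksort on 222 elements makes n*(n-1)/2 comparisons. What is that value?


Sum of comparisons per partition:
221 + 220 + ... + 1 + 0
= 222 * (222 - 1) / 2
= 222 * 221 / 2
= 24531


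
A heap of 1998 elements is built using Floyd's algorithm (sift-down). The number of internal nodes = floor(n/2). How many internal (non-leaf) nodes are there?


Leaf nodes occupy roughly half the array.
Sift-down is called for each internal node, starting from the last one.
Internal nodes = floor(n/2) = floor(1998/2) = 999


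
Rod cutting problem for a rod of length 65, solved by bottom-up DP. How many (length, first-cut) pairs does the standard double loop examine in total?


For each subproblem length i = 1..65, the inner loop considers i possible first cuts.
Total = 1 + 2 + ... + 65
= 65*(65+1)/2
= 65*66/2 = 2145


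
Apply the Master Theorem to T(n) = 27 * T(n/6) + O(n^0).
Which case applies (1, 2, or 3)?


The Master Theorem: T(n) = a*T(n/b) + O(n^c)
  a = 27, b = 6, c = 0
log_b(a) = log_6(27) ~ 1.839
Compare b^c with a: 6^0 = 1 < 27, so c < log_b(a).
Since c < log_b(a), Case 1 applies.
T(n) = O(n^(log_6 27)) ~ O(n^1.839)
Master Theorem case = 1


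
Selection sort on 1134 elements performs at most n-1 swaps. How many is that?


Each of the 1133 passes places one element in its final position.
Pass 1: swap minimum into position 0
Pass 2: swap minimum of remaining into position 1
...
Pass 1133: last two elements, one swap
Maximum swaps = 1134 - 1 = 1133


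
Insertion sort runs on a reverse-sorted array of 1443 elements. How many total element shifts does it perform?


Sum of shifts = 1 + 2 + 3 + ... + 1442
= 1443 * 1442 / 2
= 2080806 / 2
= 1040403


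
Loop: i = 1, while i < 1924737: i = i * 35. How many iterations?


i multiplies by 35 each step:
i = 1 -> 35 -> 1225 -> 42875 -> 1500625 -> 52521875 (stop)
Iterations = ceil(log_35(1924737)) = 5


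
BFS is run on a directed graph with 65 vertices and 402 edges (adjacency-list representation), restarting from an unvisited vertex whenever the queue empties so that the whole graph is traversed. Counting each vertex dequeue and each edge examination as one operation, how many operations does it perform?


A full BFS traversal dequeues each vertex exactly once and examines each directed edge exactly once.
V = 65 (vertex processing cost)
E = 402 (edge examination cost)
Total operations proportional to V + E = 65 + 402 = 467


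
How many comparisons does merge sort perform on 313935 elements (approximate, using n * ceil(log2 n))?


Recursion depth: ceil(log2(313935)) = 19
Each recursion level merges n = 313935 elements
Total = 313935 * 19 = 5964765


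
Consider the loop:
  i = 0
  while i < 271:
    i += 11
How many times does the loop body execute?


Starting at i = 0, each iteration adds 11.
Iterations until i >= 271:
  Iteration 1: i = 0 -> i = 11
  Iteration 2: i = 11 -> i = 22
  Iteration 3: i = 22 -> i = 33
  Iteration 4: i = 33 -> i = 44
  Iteration 5: i = 44 -> i = 55
  Iteration 6: i = 55 -> i = 66
  Iteration 7: i = 66 -> i = 77
  Iteration 8: i = 77 -> i = 88
  ... continuing ...
Total iterations = ceil(271/11) = 25


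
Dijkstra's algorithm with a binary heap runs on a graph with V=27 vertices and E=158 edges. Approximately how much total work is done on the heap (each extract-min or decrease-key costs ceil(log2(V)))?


Dijkstra with a binary heap: each vertex is extracted once, each edge may relax once.
Each heap operation costs O(log V).
V + E = 27 + 158 = 185
ceil(log2(27)) = 5 (since 2^4 = 16 < 27 <= 32 = 2^5)
Total heap work = (V+E) * ceil(log2(V)) = 185 * 5 = 925


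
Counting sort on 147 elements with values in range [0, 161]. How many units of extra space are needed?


Output array size: 147 (to store sorted result)
Count array size: 162 (one slot per possible value, range 0 to 161)
Total extra space = 147 + 162 = 309


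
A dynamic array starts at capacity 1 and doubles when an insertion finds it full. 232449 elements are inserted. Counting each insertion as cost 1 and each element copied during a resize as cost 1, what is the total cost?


n = 232449
Insertion costs: 232449
Resizes copy 1, 2, 4, ... up to the largest power of 2 that is <= n-1 = 232448, i.e. 131072.
Copy costs = 1 + 2 + 4 + 8 + 16 + 32 + 64 + 128 + 256 + 512 + 1024 + 2048 + 4096 + 8192 + 16384 + 32768 + 65536 + 131072 = 262143
Total = 232449 + 262143 = 494592


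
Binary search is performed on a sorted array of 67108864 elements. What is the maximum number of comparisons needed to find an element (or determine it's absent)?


Binary search halves the search space each comparison:
  Step 1: search space = 67108864 -> 33554432
  Step 2: search space = 33554432 -> 16777216
  Step 3: search space = 16777216 -> 8388608
  Step 4: search space = 8388608 -> 4194304
  Step 5: search space = 4194304 -> 2097152
  Step 6: search space = 2097152 -> 1048576
  Step 7: search space = 1048576 -> 524288
  Step 8: search space = 524288 -> 262144
  Step 9: search space = 262144 -> 131072
  Step 10: search space = 131072 -> 65536
  Step 11: search space = 65536 -> 32768
  Step 12: search space = 32768 -> 16384
  Step 13: search space = 16384 -> 8192
  Step 14: search space = 8192 -> 4096
  Step 15: search space = 4096 -> 2048
  Step 16: search space = 2048 -> 1024
  Step 17: search space = 1024 -> 512
  Step 18: search space = 512 -> 256
  Step 19: search space = 256 -> 128
  Step 20: search space = 128 -> 64
  Step 21: search space = 64 -> 32
  Step 22: search space = 32 -> 16
  Step 23: search space = 16 -> 8
  Step 24: search space = 8 -> 4
  Step 25: search space = 4 -> 2
  Step 26: search space = 2 -> 1
  Step 27: search space = 1 (final check)
Maximum comparisons = floor(log2(67108864)) + 1 = 26 + 1 = 27


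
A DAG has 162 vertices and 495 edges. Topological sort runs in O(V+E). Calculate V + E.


V = 162 (vertex processing)
E = 495 (edge processing)
V + E = 162 + 495 = 657


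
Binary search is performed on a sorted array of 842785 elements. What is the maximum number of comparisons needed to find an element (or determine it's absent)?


Binary search halves the search space each comparison:
  Step 1: search space = 842785 -> 421392
  Step 2: search space = 421392 -> 210696
  Step 3: search space = 210696 -> 105348
  Step 4: search space = 105348 -> 52674
  Step 5: search space = 52674 -> 26337
  Step 6: search space = 26337 -> 13168
  Step 7: search space = 13168 -> 6584
  Step 8: search space = 6584 -> 3292
  Step 9: search space = 3292 -> 1646
  Step 10: search space = 1646 -> 823
  Step 11: search space = 823 -> 411
  Step 12: search space = 411 -> 205
  Step 13: search space = 205 -> 102
  Step 14: search space = 102 -> 51
  Step 15: search space = 51 -> 25
  Step 16: search space = 25 -> 12
  Step 17: search space = 12 -> 6
  Step 18: search space = 6 -> 3
  Step 19: search space = 3 -> 1
  Step 20: search space = 1 (final check)
Maximum comparisons = floor(log2(842785)) + 1 = 19 + 1 = 20


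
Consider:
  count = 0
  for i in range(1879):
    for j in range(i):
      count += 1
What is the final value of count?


For each i, the inner loop runs i times:
  i=0: inner runs 0 times
  i=1: inner runs 1 time
  i=2: inner runs 2 times
  i=3: inner runs 3 times
  i=4: inner runs 4 times
  i=5: inner runs 5 times
  i=6: inner runs 6 times
  i=7: inner runs 7 times
  ...
Total = 0 + 1 + 2 + ... + 1878 = 1879*(1879-1)/2 = 1764381


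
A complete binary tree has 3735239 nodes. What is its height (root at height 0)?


In a complete binary tree, level k holds nodes 2^k .. 2^(k+1)-1 (1-indexed).
Height = floor(log2(n)) = floor(log2(3735239)) = 21
Check: 2^21 = 2097152 <= 3735239 < 4194304 = 2^22


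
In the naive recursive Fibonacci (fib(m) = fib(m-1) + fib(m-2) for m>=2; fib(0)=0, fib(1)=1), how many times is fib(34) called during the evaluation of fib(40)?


Let N(m) = number of times fib(m) is called while evaluating fib(40).
N(40) = 1 (the initial call).
N(39) = 1 (only fib(40) calls it).
For 1 <= m <= 38: fib(m) is called by fib(m+1) and fib(m+2), so
  N(m) = N(m+1) + N(m+2).
fib(0) is called only by fib(2), so N(0) = N(2).
Walk down from m=40:
  N(40)=1, N(39)=1, N(38)=2, N(37)=3, N(36)=5, N(35)=8, N(34)=13
N(34) = 13


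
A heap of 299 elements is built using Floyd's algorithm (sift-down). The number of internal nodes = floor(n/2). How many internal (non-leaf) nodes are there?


Leaf nodes occupy roughly half the array.
Sift-down is called for each internal node, starting from the last one.
Internal nodes = floor(n/2) = floor(299/2) = 149


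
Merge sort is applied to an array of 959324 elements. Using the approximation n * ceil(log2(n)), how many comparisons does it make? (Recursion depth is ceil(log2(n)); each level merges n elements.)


Merge sort divides the array into halves recursively.
Number of levels = ceil(log2(959324)) = 20
At each level, approximately n = 959324 comparisons are needed for merging.
Total comparisons ~ n * ceil(log2(n)) = 959324 * 20 = 19186480


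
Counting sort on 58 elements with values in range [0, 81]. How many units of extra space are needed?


Output array size: 58 (to store sorted result)
Count array size: 82 (one slot per possible value, range 0 to 81)
Total extra space = 58 + 82 = 140


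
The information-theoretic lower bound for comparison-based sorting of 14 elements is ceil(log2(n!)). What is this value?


A binary decision tree of height h has at most 2^h leaves and needs at least n! of them, so h >= ceil(log2(n!)).
Compute 14! as a running product:
  x2 = 2, x3 = 6, x4 = 24, x5 = 120
  x6 = 720, x7 = 5040, x8 = 40320, x9 = 362880
  x10 = 3628800, x11 = 39916800, x12 = 479001600, x13 = 6227020800
  x14 = 87178291200
14! = 87178291200
Bracket between powers of 2:
  2^36 = 68719476736 < 87178291200 <= 137438953472 = 2^37
So ceil(log2(14!)) = 37


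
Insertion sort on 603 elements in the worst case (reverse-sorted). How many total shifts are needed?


In the worst case (reverse-sorted), each element shifts past all previous:
  Element 1: 1 shifts
  Element 2: 2 shifts
  Element 3: 3 shifts
  Element 4: 4 shifts
  Element 5: 5 shifts
  ...
  Element 602: 602 shifts
Total = 1 + 2 + ... + 602
= 603*(603-1)/2 = 181503


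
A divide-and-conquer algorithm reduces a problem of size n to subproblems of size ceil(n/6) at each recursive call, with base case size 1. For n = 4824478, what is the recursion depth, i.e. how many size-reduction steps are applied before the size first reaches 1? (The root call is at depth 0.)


Each step divides the size by 6 (rounding up); after k steps the size is ceil(n/6^k), which equals 1 exactly when 6^k >= n.
So the depth is the smallest k with 6^k >= 4824478, i.e. ceil(log_6(4824478)).
6^8 = 1679616 < 4824478 <= 10077696 = 6^9
Recursion depth = 9


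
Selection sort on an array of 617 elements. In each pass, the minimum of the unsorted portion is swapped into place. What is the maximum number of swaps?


Selection sort performs one swap per pass:
  Pass 1: find min in positions 0 to 616, swap with position 0
  Pass 2: find min in positions 1 to 616, swap with position 1
  Pass 3: find min in positions 2 to 616, swap with position 2
  Pass 4: find min in positions 3 to 616, swap with position 3
  Pass 5: find min in positions 4 to 616, swap with position 4
  ... (611 more passes)
Total passes (and swaps) = n - 1 = 617 - 1 = 616


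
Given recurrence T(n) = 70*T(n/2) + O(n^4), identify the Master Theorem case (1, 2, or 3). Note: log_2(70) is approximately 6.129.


Master Theorem parameters: a=70, b=2, c=4
log_b(a) = 6.129
Compare b^c with a: 2^4 = 16 < 70, so c < log_b(a).
Comparing c=4 vs log_b(a)=6.129:
4 < 6.129 => Case 1
Result: T(n) = O(n^(log_2 70)) ~ O(n^6.129)
Master Theorem case = 1


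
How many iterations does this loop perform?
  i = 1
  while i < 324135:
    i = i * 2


The loop variable doubles each iteration:
i = 1 -> 2 -> 4 -> 8 -> 16 -> 32 -> 64 -> 128 -> 256 -> 512 -> 1024 -> 2048 -> 4096 -> 8192 -> 16384 -> 32768 -> 65536 -> 131072 -> 262144 -> 524288 (stop, 524288 >= 324135)
Number of doublings = ceil(log2(324135)) = 19


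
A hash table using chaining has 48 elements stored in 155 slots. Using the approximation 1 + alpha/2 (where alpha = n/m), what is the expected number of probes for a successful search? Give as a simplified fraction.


Load factor alpha = n/m = 48/155
Expected probes = 1 + alpha/2 = 1 + 48/(2*155)
= 1 + 48/310
= 310/310 + 48/310
= 358/310
Simplify: 179/155


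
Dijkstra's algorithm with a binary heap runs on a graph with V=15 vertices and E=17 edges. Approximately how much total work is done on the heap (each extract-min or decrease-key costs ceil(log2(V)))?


Dijkstra with a binary heap: each vertex is extracted once, each edge may relax once.
Each heap operation costs O(log V).
V + E = 15 + 17 = 32
ceil(log2(15)) = 4 (since 2^3 = 8 < 15 <= 16 = 2^4)
Total heap work = (V+E) * ceil(log2(V)) = 32 * 4 = 128


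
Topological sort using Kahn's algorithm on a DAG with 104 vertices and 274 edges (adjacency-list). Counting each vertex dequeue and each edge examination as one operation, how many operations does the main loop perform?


Kahn's algorithm:
  1. Compute in-degrees: O(V + E)
  2. Process queue: each vertex dequeued once (O(V))
     each edge examined once (O(E))
Total = V + E = 104 + 274 = 378


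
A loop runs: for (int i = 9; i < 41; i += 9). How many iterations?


Loop starts at i = 9, increments by 9, stops when i >= 41.
Number of iterations = ceil((41 - 9) / 9)
= ceil(32 / 9)
= 4


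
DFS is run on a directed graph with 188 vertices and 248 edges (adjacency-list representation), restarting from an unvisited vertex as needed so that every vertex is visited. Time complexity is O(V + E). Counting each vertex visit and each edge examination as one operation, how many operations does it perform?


A full DFS traversal processes each vertex exactly once (push/pop on stack).
Each directed edge is examined once.
V = 188, E = 248
V + E = 436


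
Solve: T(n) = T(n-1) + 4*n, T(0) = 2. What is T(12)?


Expanding the recurrence:
T(12) = T(11) + 4*12
       = T(10) + 4*11 + 4*12
       ...
       = T(0) + 4*(1 + 2 + ... + 12)
       = 2 + 4 * 12*13/2
       = 2 + 4 * 78
       = 2 + 312 = 314


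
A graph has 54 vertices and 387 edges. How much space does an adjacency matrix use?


Adjacency matrix: V x V grid of entries
Space = V^2 = 54^2 = 54 * 54 = 2916


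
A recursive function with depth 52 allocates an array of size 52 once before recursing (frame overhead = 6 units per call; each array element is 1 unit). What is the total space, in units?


Array allocation: 52 units (allocated once)
Stack frames: 52 deep * 6 per frame = 312 units
Total = 52 + 312 = 364


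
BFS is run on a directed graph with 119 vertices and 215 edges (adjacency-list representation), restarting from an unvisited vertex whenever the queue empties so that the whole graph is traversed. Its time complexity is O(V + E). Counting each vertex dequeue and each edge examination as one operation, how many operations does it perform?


A full BFS traversal dequeues each vertex exactly once and examines each directed edge exactly once.
V = 119 (vertex processing cost)
E = 215 (edge examination cost)
Total operations proportional to V + E = 119 + 215 = 334
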